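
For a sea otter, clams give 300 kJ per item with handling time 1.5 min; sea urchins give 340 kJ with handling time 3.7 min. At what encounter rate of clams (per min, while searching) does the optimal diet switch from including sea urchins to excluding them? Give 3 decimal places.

The zero-one rule: include sea urchins iff E₂/h₂ > λE₁/(1+λh₁). Equality gives the switch point.
λE₁h₂ = E₂ + λE₂h₁ ⇒ λ = E₂/(E₁h₂ − E₂h₁) = 340/(1110 − 510) = 0.5667 per min.

0.567 per min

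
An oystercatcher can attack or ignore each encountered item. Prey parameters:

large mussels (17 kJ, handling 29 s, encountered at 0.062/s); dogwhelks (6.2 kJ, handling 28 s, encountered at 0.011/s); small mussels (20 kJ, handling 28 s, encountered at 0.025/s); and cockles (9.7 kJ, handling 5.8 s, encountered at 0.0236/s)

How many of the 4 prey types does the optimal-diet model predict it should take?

Profitabilities (E/h, kJ/s): cockles 1.67, small mussels 0.714, large mussels 0.586, dogwhelks 0.221. Add prey in this order while the next type's profitability exceeds the intake rate on those already taken.
Rate on top 1: 0.2014. small mussels: 0.714 > 0.2014 → include.
Rate on top 2: 0.3968. large mussels: 0.586 > 0.3968 → include.
Rate on top 3: 0.4905. dogwhelks: 0.221 < 0.4905 → exclude; stop.
Optimal diet: cockles, small mussels, large mussels — 3 of 4 types.

3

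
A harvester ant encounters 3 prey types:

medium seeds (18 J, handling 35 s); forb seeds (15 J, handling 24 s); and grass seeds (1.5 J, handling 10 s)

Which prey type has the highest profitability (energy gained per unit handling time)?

forb seeds

Profitability E/h (J/s): medium seeds = 18/35 = 0.514, forb seeds = 15/24 = 0.625, grass seeds = 1.5/10 = 0.15.
Ranked: forb seeds > medium seeds > grass seeds.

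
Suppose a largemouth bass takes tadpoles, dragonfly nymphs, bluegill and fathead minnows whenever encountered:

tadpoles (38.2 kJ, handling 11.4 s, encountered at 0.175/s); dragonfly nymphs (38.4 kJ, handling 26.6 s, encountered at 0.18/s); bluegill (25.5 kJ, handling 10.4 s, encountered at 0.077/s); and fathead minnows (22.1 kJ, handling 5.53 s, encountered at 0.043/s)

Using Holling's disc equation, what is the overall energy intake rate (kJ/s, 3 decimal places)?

R = (0.175×38.2 + 0.18×38.4 + 0.077×25.5 + 0.043×22.1) / (1 + 0.175×11.4 + 0.18×26.6 + 0.077×10.4 + 0.043×5.53) = 16.51/8.822 = 1.872 kJ/s.

1.872 kJ/s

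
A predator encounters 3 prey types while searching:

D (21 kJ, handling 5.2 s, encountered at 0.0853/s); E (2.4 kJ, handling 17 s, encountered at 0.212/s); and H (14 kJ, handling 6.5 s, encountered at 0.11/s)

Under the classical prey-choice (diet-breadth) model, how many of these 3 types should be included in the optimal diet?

2

Rank by E/h (kJ/s): D 4.04, H 2.15, E 0.141. Include each in turn until the next type's E/h falls below the running intake rate.
Rate on top 1: 1.241. H: 2.15 > 1.241 → include.
Rate on top 2: 1.543. E: 0.141 < 1.543 → exclude; stop.
Optimal diet: D, H — 2 of 3 types.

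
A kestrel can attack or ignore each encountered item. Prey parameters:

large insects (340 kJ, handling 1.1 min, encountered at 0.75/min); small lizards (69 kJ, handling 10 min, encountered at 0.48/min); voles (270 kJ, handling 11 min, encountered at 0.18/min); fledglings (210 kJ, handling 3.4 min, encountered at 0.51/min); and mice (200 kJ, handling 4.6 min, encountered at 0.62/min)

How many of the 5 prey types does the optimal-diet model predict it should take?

Profitabilities (E/h, kJ/min): large insects 309, fledglings 61.8, mice 43.5, voles 24.5, small lizards 6.9. Add prey in this order while the next type's profitability exceeds the intake rate on those already taken.
Rate on top 1: 139.7. fledglings: 61.8 < 139.7 → exclude; stop.
Optimal diet: large insects — 1 of 5 types.

1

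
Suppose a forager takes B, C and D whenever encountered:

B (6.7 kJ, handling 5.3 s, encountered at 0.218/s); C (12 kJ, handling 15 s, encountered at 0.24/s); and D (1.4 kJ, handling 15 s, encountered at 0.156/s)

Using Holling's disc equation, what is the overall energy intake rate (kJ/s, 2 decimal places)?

Energy encountered per unit search time: 0.218×6.7 + 0.24×12 + 0.156×1.4 = 4.559 kJ/s.
Handling time per unit search time: 0.218×5.3 + 0.24×15 + 0.156×15 = 7.095.
Rate = 4.559/(1 + 7.095) = 0.5632 kJ/s.

0.56 kJ/s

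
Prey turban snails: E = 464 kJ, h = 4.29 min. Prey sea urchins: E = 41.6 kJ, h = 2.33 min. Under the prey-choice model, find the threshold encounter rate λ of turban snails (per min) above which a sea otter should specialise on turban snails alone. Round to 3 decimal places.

The zero-one rule: include sea urchins iff E₂/h₂ > λE₁/(1+λh₁). Equality gives the switch point.
λE₁h₂ = E₂ + λE₂h₁ ⇒ λ = E₂/(E₁h₂ − E₂h₁) = 41.6/(1081 − 178.5) = 0.04609 per min.

0.046 per min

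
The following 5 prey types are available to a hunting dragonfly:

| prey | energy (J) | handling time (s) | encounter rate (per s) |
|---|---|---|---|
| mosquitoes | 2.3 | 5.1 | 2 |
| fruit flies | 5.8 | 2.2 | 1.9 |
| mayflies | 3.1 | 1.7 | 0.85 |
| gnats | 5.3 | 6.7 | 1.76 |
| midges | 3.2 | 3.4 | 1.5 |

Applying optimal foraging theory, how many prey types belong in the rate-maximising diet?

1

E/h in descending order: fruit flies 2.64, mayflies 1.82, midges 0.941, gnats 0.791, mosquitoes 0.451 J/s. The optimal diet is the largest prefix of this list for which every included type satisfies E_i/h_i > R on the types above it.
Rate on top 1: 2.127. mayflies: 1.82 < 2.127 → exclude; stop.
Optimal diet: fruit flies — 1 of 5 types.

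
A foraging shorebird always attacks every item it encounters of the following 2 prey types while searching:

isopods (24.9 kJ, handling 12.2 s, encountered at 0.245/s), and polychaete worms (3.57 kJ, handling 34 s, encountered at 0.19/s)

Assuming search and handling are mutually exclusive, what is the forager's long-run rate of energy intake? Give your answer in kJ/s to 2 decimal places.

0.65 kJ/s

R = (0.245×24.9 + 0.19×3.57) / (1 + 0.245×12.2 + 0.19×34) = 6.779/10.45 = 0.6488 kJ/s.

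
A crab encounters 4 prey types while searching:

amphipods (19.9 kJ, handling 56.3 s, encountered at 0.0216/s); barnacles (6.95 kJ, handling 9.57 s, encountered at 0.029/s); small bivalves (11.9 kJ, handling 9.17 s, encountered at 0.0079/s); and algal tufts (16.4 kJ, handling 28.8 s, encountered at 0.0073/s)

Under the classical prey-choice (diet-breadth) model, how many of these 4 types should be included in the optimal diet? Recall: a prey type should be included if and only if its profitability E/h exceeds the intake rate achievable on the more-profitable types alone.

Rank by E/h (kJ/s): small bivalves 1.3, barnacles 0.726, algal tufts 0.569, amphipods 0.353. Include each in turn until the next type's E/h falls below the running intake rate.
Rate on top 1: 0.08766. barnacles: 0.726 > 0.08766 → include.
Rate on top 2: 0.2189. algal tufts: 0.569 > 0.2189 → include.
Rate on top 3: 0.2662. amphipods: 0.353 > 0.2662 → include.
Optimal diet: small bivalves, barnacles, algal tufts, amphipods — 4 of 4 types.

4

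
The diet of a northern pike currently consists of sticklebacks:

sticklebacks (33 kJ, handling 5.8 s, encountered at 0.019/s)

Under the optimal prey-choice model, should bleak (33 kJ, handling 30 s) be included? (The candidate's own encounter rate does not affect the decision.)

Current rate: (0.019×33)/(1 + 0.019×5.8) = 0.5648 kJ/s.
Profitability of bleak: 33/30 = 1.1 kJ/s.
Since 1.1 > R, including bleak increases the long-run rate.

Yes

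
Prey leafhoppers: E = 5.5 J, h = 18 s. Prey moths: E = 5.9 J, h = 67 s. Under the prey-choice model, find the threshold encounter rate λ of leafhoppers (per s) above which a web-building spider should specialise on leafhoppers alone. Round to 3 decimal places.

0.022 per s

The zero-one rule: include moths iff E₂/h₂ > λE₁/(1+λh₁). Equality gives the switch point.
λE₁h₂ = E₂ + λE₂h₁ ⇒ λ = E₂/(E₁h₂ − E₂h₁) = 5.9/(368.5 − 106.2) = 0.02249 per s.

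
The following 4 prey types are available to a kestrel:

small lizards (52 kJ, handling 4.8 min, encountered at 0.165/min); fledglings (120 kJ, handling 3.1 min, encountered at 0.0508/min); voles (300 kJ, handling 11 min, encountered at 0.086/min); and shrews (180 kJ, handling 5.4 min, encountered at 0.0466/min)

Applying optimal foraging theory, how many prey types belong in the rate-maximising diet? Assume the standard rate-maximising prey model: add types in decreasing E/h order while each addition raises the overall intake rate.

E/h in descending order: fledglings 38.7, shrews 33.3, voles 27.3, small lizards 10.8 kJ/min. The optimal diet is the largest prefix of this list for which every included type satisfies E_i/h_i > R on the types above it.
Rate on top 1: 5.267. shrews: 33.3 > 5.267 → include.
Rate on top 2: 10.28. voles: 27.3 > 10.28 → include.
Rate on top 3: 17.1. small lizards: 10.8 < 17.1 → exclude; stop.
Optimal diet: fledglings, shrews, voles — 3 of 4 types.

3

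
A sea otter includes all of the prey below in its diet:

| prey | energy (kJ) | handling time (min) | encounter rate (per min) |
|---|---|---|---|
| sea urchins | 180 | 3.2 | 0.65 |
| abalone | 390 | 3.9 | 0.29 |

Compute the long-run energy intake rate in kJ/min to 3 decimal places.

54.643 kJ/min

R = (0.65×180 + 0.29×390) / (1 + 0.65×3.2 + 0.29×3.9) = 230.1/4.211 = 54.64 kJ/min.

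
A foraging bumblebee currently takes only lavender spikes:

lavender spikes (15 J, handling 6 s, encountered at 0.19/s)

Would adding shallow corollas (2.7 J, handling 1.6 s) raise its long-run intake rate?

Intake rate on the current diet: R = (0.19×15) / (1 + 0.19×6) = 2.85/2.14 = 1.332 J/s.
shallow corollas: E/h = 2.7/1.6 = 1.688 J/s.
Since 1.688 > R, including shallow corollas increases the long-run rate.

Yes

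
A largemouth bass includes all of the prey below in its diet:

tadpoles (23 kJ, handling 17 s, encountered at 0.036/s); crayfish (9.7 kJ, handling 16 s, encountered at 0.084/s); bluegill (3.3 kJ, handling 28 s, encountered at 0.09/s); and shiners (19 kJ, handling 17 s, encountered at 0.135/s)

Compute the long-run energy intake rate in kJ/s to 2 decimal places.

Energy encountered per unit search time: 0.036×23 + 0.084×9.7 + 0.09×3.3 + 0.135×19 = 4.505 kJ/s.
Handling time per unit search time: 0.036×17 + 0.084×16 + 0.09×28 + 0.135×17 = 6.771.
Rate = 4.505/(1 + 6.771) = 0.5797 kJ/s.

0.58 kJ/s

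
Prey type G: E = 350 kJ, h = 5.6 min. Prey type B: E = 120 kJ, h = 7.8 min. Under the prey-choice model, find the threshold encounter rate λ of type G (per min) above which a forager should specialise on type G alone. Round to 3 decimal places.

The zero-one rule: include type B iff E₂/h₂ > λE₁/(1+λh₁). Equality gives the switch point.
λE₁h₂ = E₂ + λE₂h₁ ⇒ λ = E₂/(E₁h₂ − E₂h₁) = 120/(2730 − 672) = 0.05831 per min.

0.058 per min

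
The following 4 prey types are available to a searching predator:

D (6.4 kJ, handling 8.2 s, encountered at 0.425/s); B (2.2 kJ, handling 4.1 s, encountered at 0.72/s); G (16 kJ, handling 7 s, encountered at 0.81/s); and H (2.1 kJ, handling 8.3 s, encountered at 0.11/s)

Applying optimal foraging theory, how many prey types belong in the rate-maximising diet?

E/h in descending order: G 2.29, D 0.78, B 0.537, H 0.253 kJ/s. The optimal diet is the largest prefix of this list for which every included type satisfies E_i/h_i > R on the types above it.
Rate on top 1: 1.943. D: 0.78 < 1.943 → exclude; stop.
Optimal diet: G — 1 of 4 types.

1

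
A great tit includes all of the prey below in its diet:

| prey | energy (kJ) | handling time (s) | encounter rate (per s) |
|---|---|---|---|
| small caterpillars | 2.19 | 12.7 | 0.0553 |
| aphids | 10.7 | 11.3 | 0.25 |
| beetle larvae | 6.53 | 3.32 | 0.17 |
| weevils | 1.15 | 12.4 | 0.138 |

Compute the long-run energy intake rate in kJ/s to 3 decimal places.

0.598 kJ/s

R = (0.0553×2.19 + 0.25×10.7 + 0.17×6.53 + 0.138×1.15) / (1 + 0.0553×12.7 + 0.25×11.3 + 0.17×3.32 + 0.138×12.4) = 4.065/6.803 = 0.5975 kJ/s.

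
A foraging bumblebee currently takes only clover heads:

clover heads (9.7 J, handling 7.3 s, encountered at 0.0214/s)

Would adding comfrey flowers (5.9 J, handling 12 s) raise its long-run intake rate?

Yes

Current rate: (0.0214×9.7)/(1 + 0.0214×7.3) = 0.1795 J/s.
Profitability of comfrey flowers: 5.9/12 = 0.4917 J/s.
0.4917 > 0.1795, so adding comfrey flowers raises the average — include it.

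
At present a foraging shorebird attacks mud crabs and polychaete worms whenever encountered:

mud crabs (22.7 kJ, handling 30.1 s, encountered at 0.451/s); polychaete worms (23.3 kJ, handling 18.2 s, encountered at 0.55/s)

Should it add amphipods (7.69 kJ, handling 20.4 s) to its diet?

Intake rate on the current diet: R = (0.451×22.7 + 0.55×23.3) / (1 + 0.451×30.1 + 0.55×18.2) = 23.05/24.59 = 0.9377 kJ/s.
amphipods: E/h = 7.69/20.4 = 0.377 kJ/s.
Since 0.377 < R, time spent handling amphipods is better spent searching.

No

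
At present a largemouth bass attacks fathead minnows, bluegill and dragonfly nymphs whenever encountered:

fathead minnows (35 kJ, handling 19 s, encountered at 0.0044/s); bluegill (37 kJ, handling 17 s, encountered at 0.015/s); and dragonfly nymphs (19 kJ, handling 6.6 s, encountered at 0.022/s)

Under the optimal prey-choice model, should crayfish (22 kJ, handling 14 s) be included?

Intake rate on the current diet: R = (0.0044×35 + 0.015×37 + 0.022×19) / (1 + 0.0044×19 + 0.015×17 + 0.022×6.6) = 1.127/1.484 = 0.7595 kJ/s.
Profitability of crayfish: 22/14 = 1.571 kJ/s.
Since 1.571 > R, including crayfish increases the long-run rate.

Yes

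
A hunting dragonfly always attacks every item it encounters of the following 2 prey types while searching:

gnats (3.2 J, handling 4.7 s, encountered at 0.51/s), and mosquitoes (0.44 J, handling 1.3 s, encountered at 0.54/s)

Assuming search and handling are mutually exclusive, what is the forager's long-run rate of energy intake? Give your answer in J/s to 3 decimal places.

0.456 J/s

R = Σλ_iE_i / (1 + Σλ_ih_i)
Numerator: 0.51×3.2 + 0.54×0.44 = 1.87
Denominator: 1 + 0.51×4.7 + 0.54×1.3 = 4.099
R = 1.87/4.099 = 0.4561 J/s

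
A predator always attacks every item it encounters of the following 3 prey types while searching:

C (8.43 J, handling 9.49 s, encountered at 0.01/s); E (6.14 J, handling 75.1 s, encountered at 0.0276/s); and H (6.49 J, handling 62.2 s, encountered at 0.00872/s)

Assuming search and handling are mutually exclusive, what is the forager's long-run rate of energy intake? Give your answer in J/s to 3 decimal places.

Energy encountered per unit search time: 0.01×8.43 + 0.0276×6.14 + 0.00872×6.49 = 0.3104 J/s.
Handling time per unit search time: 0.01×9.49 + 0.0276×75.1 + 0.00872×62.2 = 2.71.
Rate = 0.3104/(1 + 2.71) = 0.08365 J/s.

0.084 J/s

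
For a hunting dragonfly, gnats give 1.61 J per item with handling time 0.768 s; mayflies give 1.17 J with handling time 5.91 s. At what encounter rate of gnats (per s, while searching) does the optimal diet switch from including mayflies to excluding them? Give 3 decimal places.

At the threshold, the rate on gnats alone equals the profitability of mayflies: λ·1.61/(1 + λ·0.768) = 1.17/5.91 = 0.198.
Rearranging, λ(1.61 − 0.198×0.768) = 0.198, so λ = 0.198/1.458 = 0.1358 per s.

0.136 per s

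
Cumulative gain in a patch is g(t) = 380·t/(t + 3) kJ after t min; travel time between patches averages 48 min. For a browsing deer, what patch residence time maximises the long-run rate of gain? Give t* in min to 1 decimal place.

Maximise g(t)/(T+t): set derivative to zero → g'(t)(T+t) = g(t).
g'(t) = 380·3/(t + 3)². Setting 380·3/(t+3)² = 380t/[(t+3)(48+t)] gives 3(48+t) = t(t+3), so t² = 3×48 = 144.
t* = √144 = 12 min.

12.0 min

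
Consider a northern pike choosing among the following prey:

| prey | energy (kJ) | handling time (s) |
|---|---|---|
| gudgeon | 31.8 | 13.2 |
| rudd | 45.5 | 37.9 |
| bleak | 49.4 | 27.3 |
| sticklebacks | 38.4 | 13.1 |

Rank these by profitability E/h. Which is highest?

sticklebacks

In descending order of E/h:
sticklebacks: 38.4/13.1 = 2.93 kJ/s
gudgeon: 31.8/13.2 = 2.41 kJ/s
bleak: 49.4/27.3 = 1.81 kJ/s
rudd: 45.5/37.9 = 1.2 kJ/s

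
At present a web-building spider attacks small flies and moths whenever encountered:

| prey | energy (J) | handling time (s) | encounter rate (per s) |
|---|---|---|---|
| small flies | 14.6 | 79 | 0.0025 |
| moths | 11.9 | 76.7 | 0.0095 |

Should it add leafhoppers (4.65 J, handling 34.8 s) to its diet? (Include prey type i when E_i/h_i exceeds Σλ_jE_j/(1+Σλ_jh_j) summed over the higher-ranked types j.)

On small flies and moths alone, R = ΣλE/(1+Σλh) = 0.1495/1.926 = 0.07764 J/s.
Profitability of leafhoppers: 4.65/34.8 = 0.1336 J/s.
Since 0.1336 > R, including leafhoppers increases the long-run rate.

Yes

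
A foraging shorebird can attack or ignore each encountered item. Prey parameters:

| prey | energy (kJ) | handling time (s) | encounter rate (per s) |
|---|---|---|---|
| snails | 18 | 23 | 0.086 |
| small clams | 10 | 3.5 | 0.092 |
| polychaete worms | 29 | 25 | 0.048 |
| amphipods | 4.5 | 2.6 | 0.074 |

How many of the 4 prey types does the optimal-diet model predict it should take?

E/h in descending order: small clams 2.86, amphipods 1.73, polychaete worms 1.16, snails 0.783 kJ/s. The optimal diet is the largest prefix of this list for which every included type satisfies E_i/h_i > R on the types above it.
Rate on top 1: 0.6959. amphipods: 1.73 > 0.6959 → include.
Rate on top 2: 0.8274. polychaete worms: 1.16 > 0.8274 → include.
Rate on top 3: 0.9744. snails: 0.783 < 0.9744 → exclude; stop.
Optimal diet: small clams, amphipods, polychaete worms — 3 of 4 types.

3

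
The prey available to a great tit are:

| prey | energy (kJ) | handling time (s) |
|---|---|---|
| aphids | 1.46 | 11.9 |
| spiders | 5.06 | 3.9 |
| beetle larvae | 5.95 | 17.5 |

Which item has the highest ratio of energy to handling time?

spiders

Profitability E/h (kJ/s): aphids = 1.46/11.9 = 0.123, spiders = 5.06/3.9 = 1.3, beetle larvae = 5.95/17.5 = 0.34.
Ranked: spiders > beetle larvae > aphids.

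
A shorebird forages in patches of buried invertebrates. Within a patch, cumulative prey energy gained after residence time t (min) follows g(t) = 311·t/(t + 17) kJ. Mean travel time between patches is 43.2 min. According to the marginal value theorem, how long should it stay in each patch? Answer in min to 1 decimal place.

Maximise g(t)/(T+t): set derivative to zero → g'(t)(T+t) = g(t).
g'(t) = 311·17/(t + 17)². Setting 311·17/(t+17)² = 311t/[(t+17)(43.2+t)] gives 17(43.2+t) = t(t+17), so t² = 17×43.2 = 734.4.
t* = √734.4 = 27.1 min.

27.1 min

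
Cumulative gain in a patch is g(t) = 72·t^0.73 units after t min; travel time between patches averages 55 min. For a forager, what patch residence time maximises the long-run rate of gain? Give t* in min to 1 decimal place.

Optimal t* satisfies g'(t*) = g(t*)/(T + t*).
g'(t) = 0.73·72·t^-0.27. Setting 0.73·72·t^-0.27 = 72·t^0.73/(55+t) gives 0.73(55+t) = t, so 0.27·t = 0.73×55.
t* = 0.73×55/0.27 = 148.7 min.

148.7 min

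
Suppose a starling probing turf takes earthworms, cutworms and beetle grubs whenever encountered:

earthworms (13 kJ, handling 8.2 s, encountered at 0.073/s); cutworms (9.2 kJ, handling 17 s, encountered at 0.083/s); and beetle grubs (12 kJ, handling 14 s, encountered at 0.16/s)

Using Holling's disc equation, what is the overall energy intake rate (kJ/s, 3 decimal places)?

0.692 kJ/s

R = (0.073×13 + 0.083×9.2 + 0.16×12) / (1 + 0.073×8.2 + 0.083×17 + 0.16×14) = 3.633/5.25 = 0.692 kJ/s.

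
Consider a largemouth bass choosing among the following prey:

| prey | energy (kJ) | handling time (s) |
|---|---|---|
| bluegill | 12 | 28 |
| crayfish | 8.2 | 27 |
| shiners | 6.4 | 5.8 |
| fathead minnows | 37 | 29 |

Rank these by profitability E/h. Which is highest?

Profitability E/h (kJ/s): bluegill = 12/28 = 0.429, crayfish = 8.2/27 = 0.304, shiners = 6.4/5.8 = 1.1, fathead minnows = 37/29 = 1.28.
Ranked: fathead minnows > shiners > bluegill > crayfish.

fathead minnows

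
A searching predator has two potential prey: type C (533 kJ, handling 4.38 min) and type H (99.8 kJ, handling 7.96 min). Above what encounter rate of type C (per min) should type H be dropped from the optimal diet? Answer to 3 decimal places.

0.026 per min

Drop type H once their profitability E₂/h₂ falls below the rate achievable on type C alone: E₂/h₂ = λE₁/(1 + λh₁).
Solve for λ: λE₁h₂ = E₂(1 + λh₁) → λ(E₁h₂ − E₂h₁) = E₂ → λ = E₂/(E₁h₂ − E₂h₁).
λ = 99.8/(533×7.96 − 99.8×4.38) = 99.8/3806 = 0.02622 per min.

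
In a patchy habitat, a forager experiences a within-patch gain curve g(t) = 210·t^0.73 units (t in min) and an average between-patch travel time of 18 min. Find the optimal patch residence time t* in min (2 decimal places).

Maximise g(t)/(T+t): set derivative to zero → g'(t)(T+t) = g(t).
g'(t) = 0.73·210·t^-0.27. Setting 0.73·210·t^-0.27 = 210·t^0.73/(18+t) gives 0.73(18+t) = t, so 0.27·t = 0.73×18.
t* = 0.73×18/0.27 = 48.67 min.

48.67 min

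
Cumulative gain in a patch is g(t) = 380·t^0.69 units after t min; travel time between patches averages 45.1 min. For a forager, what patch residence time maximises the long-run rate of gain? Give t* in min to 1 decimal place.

Maximise g(t)/(T+t): set derivative to zero → g'(t)(T+t) = g(t).
g'(t) = 0.69·380·t^-0.31. Setting 0.69·380·t^-0.31 = 380·t^0.69/(45.1+t) gives 0.69(45.1+t) = t, so 0.31·t = 0.69×45.1.
t* = 0.69×45.1/0.31 = 100.4 min.

100.4 min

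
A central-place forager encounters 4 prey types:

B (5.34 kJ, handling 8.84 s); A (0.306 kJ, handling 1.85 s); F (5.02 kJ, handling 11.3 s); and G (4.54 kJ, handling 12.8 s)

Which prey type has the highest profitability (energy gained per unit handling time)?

Profitability E/h (kJ/s): B = 5.34/8.84 = 0.604, A = 0.306/1.85 = 0.165, F = 5.02/11.3 = 0.444, G = 4.54/12.8 = 0.355.
Ranked: B > F > G > A.

B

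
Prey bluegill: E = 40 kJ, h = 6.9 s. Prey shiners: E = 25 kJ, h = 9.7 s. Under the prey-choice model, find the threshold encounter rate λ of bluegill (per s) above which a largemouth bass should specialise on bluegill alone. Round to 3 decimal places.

The zero-one rule: include shiners iff E₂/h₂ > λE₁/(1+λh₁). Equality gives the switch point.
λE₁h₂ = E₂ + λE₂h₁ ⇒ λ = E₂/(E₁h₂ − E₂h₁) = 25/(388 − 172.5) = 0.116 per s.

0.116 per s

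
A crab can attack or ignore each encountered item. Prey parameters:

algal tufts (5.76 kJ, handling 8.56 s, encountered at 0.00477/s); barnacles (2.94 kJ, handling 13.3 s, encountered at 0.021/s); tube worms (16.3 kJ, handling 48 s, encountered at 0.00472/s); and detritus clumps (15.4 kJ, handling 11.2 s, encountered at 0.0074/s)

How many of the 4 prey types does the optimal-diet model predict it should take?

Profitabilities (E/h, kJ/s): detritus clumps 1.38, algal tufts 0.673, tube worms 0.34, barnacles 0.221. Add prey in this order while the next type's profitability exceeds the intake rate on those already taken.
Rate on top 1: 0.1052. algal tufts: 0.673 > 0.1052 → include.
Rate on top 2: 0.1259. tube worms: 0.34 > 0.1259 → include.
Rate on top 3: 0.1617. barnacles: 0.221 > 0.1617 → include.
Optimal diet: detritus clumps, algal tufts, tube worms, barnacles — 4 of 4 types.

4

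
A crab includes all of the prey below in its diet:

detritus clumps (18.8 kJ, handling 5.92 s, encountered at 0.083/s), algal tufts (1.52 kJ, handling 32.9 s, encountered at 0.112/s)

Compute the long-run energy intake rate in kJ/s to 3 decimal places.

Energy encountered per unit search time: 0.083×18.8 + 0.112×1.52 = 1.731 kJ/s.
Handling time per unit search time: 0.083×5.92 + 0.112×32.9 = 4.176.
Rate = 1.731/(1 + 4.176) = 0.3343 kJ/s.

0.334 kJ/s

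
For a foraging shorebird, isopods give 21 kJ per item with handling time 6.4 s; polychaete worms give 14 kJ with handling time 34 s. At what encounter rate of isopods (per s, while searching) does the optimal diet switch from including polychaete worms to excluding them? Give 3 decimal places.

0.022 per s

At the threshold, the rate on isopods alone equals the profitability of polychaete worms: λ·21/(1 + λ·6.4) = 14/34 = 0.4118.
Rearranging, λ(21 − 0.4118×6.4) = 0.4118, so λ = 0.4118/18.36 = 0.02242 per s.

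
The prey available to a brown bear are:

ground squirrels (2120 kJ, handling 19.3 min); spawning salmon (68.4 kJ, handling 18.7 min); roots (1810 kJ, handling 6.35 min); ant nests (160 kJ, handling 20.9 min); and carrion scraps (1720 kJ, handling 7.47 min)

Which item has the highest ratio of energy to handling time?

roots

Profitability E/h (kJ/min): ground squirrels = 2120/19.3 = 110, spawning salmon = 68.4/18.7 = 3.66, roots = 1810/6.35 = 285, ant nests = 160/20.9 = 7.66, carrion scraps = 1720/7.47 = 230.
Ranked: roots > carrion scraps > ground squirrels > ant nests > spawning salmon.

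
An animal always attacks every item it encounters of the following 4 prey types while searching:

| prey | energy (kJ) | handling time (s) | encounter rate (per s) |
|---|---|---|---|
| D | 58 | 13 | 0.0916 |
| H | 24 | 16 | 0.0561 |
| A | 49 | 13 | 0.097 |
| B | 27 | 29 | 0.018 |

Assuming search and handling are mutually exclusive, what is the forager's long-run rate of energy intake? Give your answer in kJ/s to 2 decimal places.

R = Σλ_iE_i / (1 + Σλ_ih_i)
Numerator: 0.0916×58 + 0.0561×24 + 0.097×49 + 0.018×27 = 11.9
Denominator: 1 + 0.0916×13 + 0.0561×16 + 0.097×13 + 0.018×29 = 4.871
R = 11.9/4.871 = 2.442 kJ/s

2.44 kJ/s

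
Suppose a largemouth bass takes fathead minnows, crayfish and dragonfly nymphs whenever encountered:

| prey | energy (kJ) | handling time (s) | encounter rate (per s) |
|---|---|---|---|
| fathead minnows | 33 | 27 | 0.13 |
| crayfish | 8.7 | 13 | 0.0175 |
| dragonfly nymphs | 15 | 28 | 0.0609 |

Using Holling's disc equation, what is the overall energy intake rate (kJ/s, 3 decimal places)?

0.831 kJ/s

R = (0.13×33 + 0.0175×8.7 + 0.0609×15) / (1 + 0.13×27 + 0.0175×13 + 0.0609×28) = 5.356/6.443 = 0.8313 kJ/s.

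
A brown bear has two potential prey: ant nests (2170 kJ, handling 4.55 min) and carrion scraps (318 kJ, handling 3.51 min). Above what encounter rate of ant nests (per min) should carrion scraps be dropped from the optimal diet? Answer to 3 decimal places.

Drop carrion scraps once their profitability E₂/h₂ falls below the rate achievable on ant nests alone: E₂/h₂ = λE₁/(1 + λh₁).
Solve for λ: λE₁h₂ = E₂(1 + λh₁) → λ(E₁h₂ − E₂h₁) = E₂ → λ = E₂/(E₁h₂ − E₂h₁).
λ = 318/(2170×3.51 − 318×4.55) = 318/6170 = 0.05154 per min.

0.052 per min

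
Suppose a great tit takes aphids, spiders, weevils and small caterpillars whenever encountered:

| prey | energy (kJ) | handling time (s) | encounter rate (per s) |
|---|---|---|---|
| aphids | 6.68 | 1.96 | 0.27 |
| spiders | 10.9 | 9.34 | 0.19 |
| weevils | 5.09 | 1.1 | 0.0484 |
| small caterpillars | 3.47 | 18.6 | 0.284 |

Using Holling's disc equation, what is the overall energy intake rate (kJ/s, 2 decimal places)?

0.59 kJ/s

R = (0.27×6.68 + 0.19×10.9 + 0.0484×5.09 + 0.284×3.47) / (1 + 0.27×1.96 + 0.19×9.34 + 0.0484×1.1 + 0.284×18.6) = 5.106/8.639 = 0.5911 kJ/s.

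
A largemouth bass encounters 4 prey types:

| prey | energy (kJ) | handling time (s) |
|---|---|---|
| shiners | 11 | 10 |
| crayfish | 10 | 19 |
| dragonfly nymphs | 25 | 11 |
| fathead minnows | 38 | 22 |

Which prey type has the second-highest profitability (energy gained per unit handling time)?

In descending order of E/h:
dragonfly nymphs: 25/11 = 2.27 kJ/s
fathead minnows: 38/22 = 1.73 kJ/s
shiners: 11/10 = 1.1 kJ/s
crayfish: 10/19 = 0.526 kJ/s

fathead minnows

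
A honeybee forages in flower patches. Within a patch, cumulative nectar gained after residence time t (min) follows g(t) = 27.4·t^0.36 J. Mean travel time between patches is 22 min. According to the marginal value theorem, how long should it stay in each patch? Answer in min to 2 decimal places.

By the marginal value theorem, leave when the instantaneous gain rate g'(t) equals the habitat-wide average g(t)/(T + t).
g'(t) = 0.36·27.4·t^-0.64. Setting 0.36·27.4·t^-0.64 = 27.4·t^0.36/(22+t) gives 0.36(22+t) = t, so 0.64·t = 0.36×22.
t* = 0.36×22/0.64 = 12.38 min.

12.38 min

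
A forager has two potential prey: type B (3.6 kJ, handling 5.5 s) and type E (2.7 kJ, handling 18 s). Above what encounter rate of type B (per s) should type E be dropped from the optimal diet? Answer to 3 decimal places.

At the threshold, the rate on type B alone equals the profitability of type E: λ·3.6/(1 + λ·5.5) = 2.7/18 = 0.15.
Rearranging, λ(3.6 − 0.15×5.5) = 0.15, so λ = 0.15/2.775 = 0.05405 per s.

0.054 per s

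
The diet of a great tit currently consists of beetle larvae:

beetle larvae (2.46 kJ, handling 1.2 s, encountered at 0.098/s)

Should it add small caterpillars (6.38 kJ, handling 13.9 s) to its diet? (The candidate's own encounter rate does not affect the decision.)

Yes

Intake rate on the current diet: R = (0.098×2.46) / (1 + 0.098×1.2) = 0.2411/1.118 = 0.2157 kJ/s.
Profitability of small caterpillars: 6.38/13.9 = 0.459 kJ/s.
0.459 > 0.2157, so adding small caterpillars raises the average — include it.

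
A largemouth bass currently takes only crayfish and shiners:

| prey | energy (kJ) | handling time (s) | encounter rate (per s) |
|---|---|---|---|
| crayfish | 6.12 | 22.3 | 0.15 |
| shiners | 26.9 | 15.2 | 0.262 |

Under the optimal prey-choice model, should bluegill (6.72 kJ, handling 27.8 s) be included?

Current rate: (0.15×6.12 + 0.262×26.9)/(1 + 0.15×22.3 + 0.262×15.2) = 0.9566 kJ/s.
bluegill: E/h = 6.72/27.8 = 0.2417 kJ/s.
Since 0.2417 < R, time spent handling bluegill is better spent searching.

No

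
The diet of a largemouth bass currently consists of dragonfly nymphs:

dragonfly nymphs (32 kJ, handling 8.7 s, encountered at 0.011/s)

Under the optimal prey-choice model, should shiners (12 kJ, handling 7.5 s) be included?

Current rate: (0.011×32)/(1 + 0.011×8.7) = 0.3213 kJ/s.
shiners: E/h = 12/7.5 = 1.6 kJ/s.
Since 1.6 > R, including shiners increases the long-run rate.

Yes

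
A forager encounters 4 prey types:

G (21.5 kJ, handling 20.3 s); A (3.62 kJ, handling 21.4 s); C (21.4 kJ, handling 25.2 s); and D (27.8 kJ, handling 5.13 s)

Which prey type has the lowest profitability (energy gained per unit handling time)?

A

In descending order of E/h:
D: 27.8/5.13 = 5.42 kJ/s
G: 21.5/20.3 = 1.06 kJ/s
C: 21.4/25.2 = 0.849 kJ/s
A: 3.62/21.4 = 0.169 kJ/s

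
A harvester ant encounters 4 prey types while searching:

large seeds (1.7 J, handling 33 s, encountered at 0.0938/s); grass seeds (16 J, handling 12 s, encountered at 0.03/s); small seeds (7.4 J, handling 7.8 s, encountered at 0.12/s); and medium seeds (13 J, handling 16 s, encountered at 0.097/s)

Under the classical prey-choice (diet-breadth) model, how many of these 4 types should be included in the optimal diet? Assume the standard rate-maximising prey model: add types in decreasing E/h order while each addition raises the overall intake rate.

3

Profitabilities (E/h, J/s): grass seeds 1.33, small seeds 0.949, medium seeds 0.812, large seeds 0.0515. Add prey in this order while the next type's profitability exceeds the intake rate on those already taken.
Rate on top 1: 0.3529. small seeds: 0.949 > 0.3529 → include.
Rate on top 2: 0.5958. medium seeds: 0.812 > 0.5958 → include.
Rate on top 3: 0.6832. large seeds: 0.0515 < 0.6832 → exclude; stop.
Optimal diet: grass seeds, small seeds, medium seeds — 3 of 4 types.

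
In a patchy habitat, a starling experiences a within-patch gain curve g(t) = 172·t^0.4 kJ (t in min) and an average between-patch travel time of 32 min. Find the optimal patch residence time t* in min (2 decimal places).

Optimal t* satisfies g'(t*) = g(t*)/(T + t*).
g'(t) = 0.4·172·t^-0.6. Setting 0.4·172·t^-0.6 = 172·t^0.4/(32+t) gives 0.4(32+t) = t, so 0.60·t = 0.4×32.
t* = 0.4×32/0.60 = 21.33 min.

21.33 min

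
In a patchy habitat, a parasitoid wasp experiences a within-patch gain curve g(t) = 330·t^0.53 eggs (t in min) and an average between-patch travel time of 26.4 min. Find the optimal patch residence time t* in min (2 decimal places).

29.77 min

By the marginal value theorem, leave when the instantaneous gain rate g'(t) equals the habitat-wide average g(t)/(T + t).
g'(t) = 0.53·330·t^-0.47. Setting 0.53·330·t^-0.47 = 330·t^0.53/(26.4+t) gives 0.53(26.4+t) = t, so 0.47·t = 0.53×26.4.
t* = 0.53×26.4/0.47 = 29.77 min.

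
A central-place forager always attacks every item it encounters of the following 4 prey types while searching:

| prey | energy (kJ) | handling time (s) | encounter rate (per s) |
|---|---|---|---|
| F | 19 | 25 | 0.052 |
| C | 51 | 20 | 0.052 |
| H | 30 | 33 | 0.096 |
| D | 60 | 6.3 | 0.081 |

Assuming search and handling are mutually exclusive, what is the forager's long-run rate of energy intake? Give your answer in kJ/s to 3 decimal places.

1.621 kJ/s

Energy encountered per unit search time: 0.052×19 + 0.052×51 + 0.096×30 + 0.081×60 = 11.38 kJ/s.
Handling time per unit search time: 0.052×25 + 0.052×20 + 0.096×33 + 0.081×6.3 = 6.018.
Rate = 11.38/(1 + 6.018) = 1.621 kJ/s.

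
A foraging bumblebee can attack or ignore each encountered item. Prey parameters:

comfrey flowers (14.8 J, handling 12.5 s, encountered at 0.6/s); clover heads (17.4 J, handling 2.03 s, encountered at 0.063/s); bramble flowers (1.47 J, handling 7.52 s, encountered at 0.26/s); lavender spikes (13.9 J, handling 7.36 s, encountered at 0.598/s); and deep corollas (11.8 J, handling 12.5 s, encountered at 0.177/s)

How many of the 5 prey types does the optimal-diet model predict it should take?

Rank by E/h (J/s): clover heads 8.57, lavender spikes 1.89, comfrey flowers 1.18, deep corollas 0.944, bramble flowers 0.195. Include each in turn until the next type's E/h falls below the running intake rate.
Rate on top 1: 0.9719. lavender spikes: 1.89 > 0.9719 → include.
Rate on top 2: 1.702. comfrey flowers: 1.18 < 1.702 → exclude; stop.
Optimal diet: clover heads, lavender spikes — 2 of 5 types.

2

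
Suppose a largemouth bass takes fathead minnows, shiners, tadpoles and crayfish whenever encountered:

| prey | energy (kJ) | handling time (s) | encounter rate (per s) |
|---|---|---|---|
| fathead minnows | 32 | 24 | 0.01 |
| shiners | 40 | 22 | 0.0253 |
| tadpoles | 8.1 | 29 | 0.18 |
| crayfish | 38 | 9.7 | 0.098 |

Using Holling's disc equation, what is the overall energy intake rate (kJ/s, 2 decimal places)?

0.82 kJ/s

R = Σλ_iE_i / (1 + Σλ_ih_i)
Numerator: 0.01×32 + 0.0253×40 + 0.18×8.1 + 0.098×38 = 6.514
Denominator: 1 + 0.01×24 + 0.0253×22 + 0.18×29 + 0.098×9.7 = 7.967
R = 6.514/7.967 = 0.8176 kJ/s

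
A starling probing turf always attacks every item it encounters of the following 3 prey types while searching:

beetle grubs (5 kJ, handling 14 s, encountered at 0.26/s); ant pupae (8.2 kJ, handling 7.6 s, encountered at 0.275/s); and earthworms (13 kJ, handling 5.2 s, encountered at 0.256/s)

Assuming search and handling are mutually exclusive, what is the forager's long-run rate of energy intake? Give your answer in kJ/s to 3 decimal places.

R = (0.26×5 + 0.275×8.2 + 0.256×13) / (1 + 0.26×14 + 0.275×7.6 + 0.256×5.2) = 6.883/8.061 = 0.8538 kJ/s.

0.854 kJ/s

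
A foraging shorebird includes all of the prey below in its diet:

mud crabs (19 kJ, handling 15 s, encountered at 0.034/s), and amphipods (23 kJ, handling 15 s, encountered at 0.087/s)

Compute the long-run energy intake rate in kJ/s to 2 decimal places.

R = (0.034×19 + 0.087×23) / (1 + 0.034×15 + 0.087×15) = 2.647/2.815 = 0.9403 kJ/s.

0.94 kJ/s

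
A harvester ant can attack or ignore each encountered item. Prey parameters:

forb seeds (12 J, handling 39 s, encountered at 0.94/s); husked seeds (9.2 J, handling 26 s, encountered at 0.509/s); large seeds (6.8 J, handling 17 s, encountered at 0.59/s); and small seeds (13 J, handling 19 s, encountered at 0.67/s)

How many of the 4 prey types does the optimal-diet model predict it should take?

1

Profitabilities (E/h, J/s): small seeds 0.684, large seeds 0.4, husked seeds 0.354, forb seeds 0.308. Add prey in this order while the next type's profitability exceeds the intake rate on those already taken.
Rate on top 1: 0.6344. large seeds: 0.4 < 0.6344 → exclude; stop.
Optimal diet: small seeds — 1 of 4 types.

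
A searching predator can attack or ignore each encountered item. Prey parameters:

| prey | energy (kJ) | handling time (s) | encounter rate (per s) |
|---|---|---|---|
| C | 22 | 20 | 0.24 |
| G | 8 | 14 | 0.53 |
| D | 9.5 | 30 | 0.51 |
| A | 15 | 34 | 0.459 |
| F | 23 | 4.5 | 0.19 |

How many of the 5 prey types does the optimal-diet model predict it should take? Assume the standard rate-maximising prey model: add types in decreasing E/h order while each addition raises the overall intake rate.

E/h in descending order: F 5.11, C 1.1, G 0.571, A 0.441, D 0.317 kJ/s. The optimal diet is the largest prefix of this list for which every included type satisfies E_i/h_i > R on the types above it.
Rate on top 1: 2.356. C: 1.1 < 2.356 → exclude; stop.
Optimal diet: F — 1 of 5 types.

1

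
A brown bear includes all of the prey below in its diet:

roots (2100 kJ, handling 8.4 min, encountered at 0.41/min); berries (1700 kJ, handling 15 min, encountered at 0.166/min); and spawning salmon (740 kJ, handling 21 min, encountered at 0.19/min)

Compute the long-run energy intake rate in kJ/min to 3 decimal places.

R = Σλ_iE_i / (1 + Σλ_ih_i)
Numerator: 0.41×2100 + 0.166×1700 + 0.19×740 = 1284
Denominator: 1 + 0.41×8.4 + 0.166×15 + 0.19×21 = 10.92
R = 1284/10.92 = 117.5 kJ/min

117.521 kJ/min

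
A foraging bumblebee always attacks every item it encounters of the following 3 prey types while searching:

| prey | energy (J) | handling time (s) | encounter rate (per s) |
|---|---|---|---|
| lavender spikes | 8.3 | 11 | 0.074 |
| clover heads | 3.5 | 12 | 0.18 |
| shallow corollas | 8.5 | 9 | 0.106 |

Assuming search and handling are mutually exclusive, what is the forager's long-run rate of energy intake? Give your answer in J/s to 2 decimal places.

0.44 J/s

Energy encountered per unit search time: 0.074×8.3 + 0.18×3.5 + 0.106×8.5 = 2.145 J/s.
Handling time per unit search time: 0.074×11 + 0.18×12 + 0.106×9 = 3.928.
Rate = 2.145/(1 + 3.928) = 0.4353 J/s.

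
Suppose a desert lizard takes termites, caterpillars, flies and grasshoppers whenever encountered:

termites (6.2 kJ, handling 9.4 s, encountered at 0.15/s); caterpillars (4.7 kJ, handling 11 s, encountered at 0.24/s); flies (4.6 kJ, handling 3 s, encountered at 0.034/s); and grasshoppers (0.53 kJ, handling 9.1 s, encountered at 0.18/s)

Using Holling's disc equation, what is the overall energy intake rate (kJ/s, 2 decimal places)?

0.34 kJ/s

R = (0.15×6.2 + 0.24×4.7 + 0.034×4.6 + 0.18×0.53) / (1 + 0.15×9.4 + 0.24×11 + 0.034×3 + 0.18×9.1) = 2.31/6.79 = 0.3402 kJ/s.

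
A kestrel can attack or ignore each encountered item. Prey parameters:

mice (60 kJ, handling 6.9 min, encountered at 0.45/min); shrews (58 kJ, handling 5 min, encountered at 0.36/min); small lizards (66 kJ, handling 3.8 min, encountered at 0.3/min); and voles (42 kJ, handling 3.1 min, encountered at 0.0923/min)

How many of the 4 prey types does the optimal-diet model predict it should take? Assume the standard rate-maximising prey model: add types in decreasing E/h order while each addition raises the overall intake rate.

Profitabilities (E/h, kJ/min): small lizards 17.4, voles 13.5, shrews 11.6, mice 8.7. Add prey in this order while the next type's profitability exceeds the intake rate on those already taken.
Rate on top 1: 9.252. voles: 13.5 > 9.252 → include.
Rate on top 2: 9.759. shrews: 11.6 > 9.759 → include.
Rate on top 3: 10.54. mice: 8.7 < 10.54 → exclude; stop.
Optimal diet: small lizards, voles, shrews — 3 of 4 types.

3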